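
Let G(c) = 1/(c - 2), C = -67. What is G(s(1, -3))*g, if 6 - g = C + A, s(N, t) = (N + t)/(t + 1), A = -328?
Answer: -401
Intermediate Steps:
s(N, t) = (N + t)/(1 + t)
G(c) = 1/(-2 + c)
g = 401 (g = 6 - (-67 - 328) = 6 - 1*(-395) = 6 + 395 = 401)
G(s(1, -3))*g = 401/(-2 + (1 - 3)/(1 - 3)) = 401/(-2 - 2/(-2)) = 401/(-2 - ½*(-2)) = 401/(-2 + 1) = 401/(-1) = -1*401 = -401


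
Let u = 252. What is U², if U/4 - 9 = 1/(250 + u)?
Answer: 81685444/63001 ≈ 1296.6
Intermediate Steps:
U = 9038/251 (U = 36 + 4/(250 + 252) = 36 + 4/502 = 36 + 4*(1/502) = 36 + 2/251 = 9038/251 ≈ 36.008)
U² = (9038/251)² = 81685444/63001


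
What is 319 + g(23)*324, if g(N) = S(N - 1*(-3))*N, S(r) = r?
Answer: 194071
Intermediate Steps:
g(N) = N*(3 + N) (g(N) = (N - 1*(-3))*N = (N + 3)*N = (3 + N)*N = N*(3 + N))
319 + g(23)*324 = 319 + (23*(3 + 23))*324 = 319 + (23*26)*324 = 319 + 598*324 = 319 + 193752 = 194071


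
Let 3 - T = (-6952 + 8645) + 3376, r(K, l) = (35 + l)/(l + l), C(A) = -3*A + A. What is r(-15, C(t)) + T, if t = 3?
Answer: -60821/12 ≈ -5068.4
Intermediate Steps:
C(A) = -2*A
r(K, l) = (35 + l)/(2*l) (r(K, l) = (35 + l)/((2*l)) = (35 + l)*(1/(2*l)) = (35 + l)/(2*l))
T = -5066 (T = 3 - ((-6952 + 8645) + 3376) = 3 - (1693 + 3376) = 3 - 1*5069 = 3 - 5069 = -5066)
r(-15, C(t)) + T = (35 - 2*3)/(2*((-2*3))) - 5066 = (½)*(35 - 6)/(-6) - 5066 = (½)*(-⅙)*29 - 5066 = -29/12 - 5066 = -60821/12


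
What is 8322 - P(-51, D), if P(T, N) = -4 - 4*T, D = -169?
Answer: 8122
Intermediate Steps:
8322 - P(-51, D) = 8322 - (-4 - 4*(-51)) = 8322 - (-4 + 204) = 8322 - 1*200 = 8322 - 200 = 8122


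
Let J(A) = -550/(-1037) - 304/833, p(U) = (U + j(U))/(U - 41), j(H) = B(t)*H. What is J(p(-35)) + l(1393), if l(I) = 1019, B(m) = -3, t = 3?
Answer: 51786853/50813 ≈ 1019.2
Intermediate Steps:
j(H) = -3*H
p(U) = -2*U/(-41 + U) (p(U) = (U - 3*U)/(U - 41) = (-2*U)/(-41 + U) = -2*U/(-41 + U))
J(A) = 8406/50813 (J(A) = -550*(-1/1037) - 304*1/833 = 550/1037 - 304/833 = 8406/50813)
J(p(-35)) + l(1393) = 8406/50813 + 1019 = 51786853/50813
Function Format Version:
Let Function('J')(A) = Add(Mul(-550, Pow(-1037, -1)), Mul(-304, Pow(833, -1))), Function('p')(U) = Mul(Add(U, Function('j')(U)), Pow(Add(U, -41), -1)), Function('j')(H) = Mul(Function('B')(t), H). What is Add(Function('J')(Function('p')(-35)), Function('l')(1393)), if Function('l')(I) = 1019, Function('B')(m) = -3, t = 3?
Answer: Rational(51786853, 50813) ≈ 1019.2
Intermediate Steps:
Function('j')(H) = Mul(-3, H)
Function('p')(U) = Mul(-2, U, Pow(Add(-41, U), -1)) (Function('p')(U) = Mul(Add(U, Mul(-3, U)), Pow(Add(U, -41), -1)) = Mul(Mul(-2, U), Pow(Add(-41, U), -1)) = Mul(-2, U, Pow(Add(-41, U), -1)))
Function('J')(A) = Rational(8406, 50813) (Function('J')(A) = Add(Mul(-550, Rational(-1, 1037)), Mul(-304, Rational(1, 833))) = Add(Rational(550, 1037), Rational(-304, 833)) = Rational(8406, 50813))
Add(Function('J')(Function('p')(-35)), Function('l')(1393)) = Add(Rational(8406, 50813), 1019) = Rational(51786853, 50813)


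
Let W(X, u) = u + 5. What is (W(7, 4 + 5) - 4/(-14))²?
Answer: 10000/49 ≈ 204.08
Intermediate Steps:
W(X, u) = 5 + u
(W(7, 4 + 5) - 4/(-14))² = ((5 + (4 + 5)) - 4/(-14))² = ((5 + 9) - 4*(-1/14))² = (14 + 2/7)² = (100/7)² = 10000/49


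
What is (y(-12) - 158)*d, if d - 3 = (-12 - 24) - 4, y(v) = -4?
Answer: 5994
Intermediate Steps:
d = -37 (d = 3 + ((-12 - 24) - 4) = 3 + (-36 - 4) = 3 - 40 = -37)
(y(-12) - 158)*d = (-4 - 158)*(-37) = -162*(-37) = 5994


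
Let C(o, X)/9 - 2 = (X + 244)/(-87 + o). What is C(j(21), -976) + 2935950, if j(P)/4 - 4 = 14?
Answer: 14682036/5 ≈ 2.9364e+6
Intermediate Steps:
j(P) = 72 (j(P) = 16 + 4*14 = 16 + 56 = 72)
C(o, X) = 18 + 9*(244 + X)/(-87 + o) (C(o, X) = 18 + 9*((X + 244)/(-87 + o)) = 18 + 9*((244 + X)/(-87 + o)) = 18 + 9*(244 + X)/(-87 + o))
C(j(21), -976) + 2935950 = 9*(70 - 976 + 2*72)/(-87 + 72) + 2935950 = 9*(70 - 976 + 144)/(-15) + 2935950 = 9*(-1/15)*(-762) + 2935950 = 2286/5 + 2935950 = 14682036/5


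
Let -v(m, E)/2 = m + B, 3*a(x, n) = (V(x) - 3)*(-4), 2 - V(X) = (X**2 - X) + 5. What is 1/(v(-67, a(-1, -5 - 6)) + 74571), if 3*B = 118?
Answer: 3/223879 ≈ 1.3400e-5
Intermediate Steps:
B = 118/3 (B = (1/3)*118 = 118/3 ≈ 39.333)
V(X) = -3 + X - X**2 (V(X) = 2 - ((X**2 - X) + 5) = 2 - (5 + X**2 - X) = 2 + (-5 + X - X**2) = -3 + X - X**2)
a(x, n) = 8 - 4*x/3 + 4*x**2/3 (a(x, n) = (((-3 + x - x**2) - 3)*(-4))/3 = ((-6 + x - x**2)*(-4))/3 = (24 - 4*x + 4*x**2)/3 = 8 - 4*x/3 + 4*x**2/3)
v(m, E) = -236/3 - 2*m (v(m, E) = -2*(m + 118/3) = -2*(118/3 + m) = -236/3 - 2*m)
1/(v(-67, a(-1, -5 - 6)) + 74571) = 1/((-236/3 - 2*(-67)) + 74571) = 1/((-236/3 + 134) + 74571) = 1/(166/3 + 74571) = 1/(223879/3) = 3/223879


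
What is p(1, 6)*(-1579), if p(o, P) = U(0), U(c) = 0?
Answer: 0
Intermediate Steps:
p(o, P) = 0
p(1, 6)*(-1579) = 0*(-1579) = 0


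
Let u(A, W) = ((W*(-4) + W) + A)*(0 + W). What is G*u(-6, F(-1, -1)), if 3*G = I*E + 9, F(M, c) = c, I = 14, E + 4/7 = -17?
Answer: -237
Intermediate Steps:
E = -123/7 (E = -4/7 - 17 = -123/7 ≈ -17.571)
u(A, W) = W*(A - 3*W) (u(A, W) = ((-4*W + W) + A)*W = (-3*W + A)*W = (A - 3*W)*W = W*(A - 3*W))
G = -79 (G = (14*(-123/7) + 9)/3 = (-246 + 9)/3 = (1/3)*(-237) = -79)
G*u(-6, F(-1, -1)) = -(-79)*(-6 - 3*(-1)) = -(-79)*(-6 + 3) = -(-79)*(-3) = -79*3 = -237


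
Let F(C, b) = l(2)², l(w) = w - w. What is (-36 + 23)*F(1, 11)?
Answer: 0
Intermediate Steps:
l(w) = 0
F(C, b) = 0 (F(C, b) = 0² = 0)
(-36 + 23)*F(1, 11) = (-36 + 23)*0 = -13*0 = 0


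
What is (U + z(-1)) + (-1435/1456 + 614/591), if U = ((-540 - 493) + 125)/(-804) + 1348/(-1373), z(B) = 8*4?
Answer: 121378826457/3769423216 ≈ 32.201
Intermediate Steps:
z(B) = 32
U = 40723/275973 (U = (-1033 + 125)*(-1/804) + 1348*(-1/1373) = -908*(-1/804) - 1348/1373 = 227/201 - 1348/1373 = 40723/275973 ≈ 0.14756)
(U + z(-1)) + (-1435/1456 + 614/591) = (40723/275973 + 32) + (-1435/1456 + 614/591) = 8871859/275973 + (-1435*1/1456 + 614*(1/591)) = 8871859/275973 + (-205/208 + 614/591) = 8871859/275973 + 6557/122928 = 121378826457/3769423216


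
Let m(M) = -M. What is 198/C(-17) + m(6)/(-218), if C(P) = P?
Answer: -21531/1853 ≈ -11.620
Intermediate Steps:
198/C(-17) + m(6)/(-218) = 198/(-17) - 1*6/(-218) = 198*(-1/17) - 6*(-1/218) = -198/17 + 3/109 = -21531/1853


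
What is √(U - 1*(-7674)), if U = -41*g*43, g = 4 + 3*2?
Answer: 2*I*√2489 ≈ 99.78*I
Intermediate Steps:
g = 10 (g = 4 + 6 = 10)
U = -17630 (U = -41*10*43 = -410*43 = -17630)
√(U - 1*(-7674)) = √(-17630 - 1*(-7674)) = √(-17630 + 7674) = √(-9956) = 2*I*√2489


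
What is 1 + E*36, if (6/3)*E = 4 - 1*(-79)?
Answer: 1495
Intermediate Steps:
E = 83/2 (E = (4 - 1*(-79))/2 = (4 + 79)/2 = (½)*83 = 83/2 ≈ 41.500)
1 + E*36 = 1 + (83/2)*36 = 1 + 1494 = 1495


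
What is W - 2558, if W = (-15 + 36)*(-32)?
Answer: -3230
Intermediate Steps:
W = -672 (W = 21*(-32) = -672)
W - 2558 = -672 - 2558 = -3230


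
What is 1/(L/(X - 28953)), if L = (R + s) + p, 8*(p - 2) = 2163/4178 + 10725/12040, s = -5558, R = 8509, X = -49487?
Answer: -631324277248/23768635169 ≈ -26.561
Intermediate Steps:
p = 87570149/40242496 (p = 2 + (2163/4178 + 10725/12040)/8 = 2 + (2163*(1/4178) + 10725*(1/12040))/8 = 2 + (2163/4178 + 2145/2408)/8 = 2 + (1/8)*(7085157/5030312) = 2 + 7085157/40242496 = 87570149/40242496 ≈ 2.1761)
L = 118843175845/40242496 (L = (8509 - 5558) + 87570149/40242496 = 2951 + 87570149/40242496 = 118843175845/40242496 ≈ 2953.2)
1/(L/(X - 28953)) = 1/(118843175845/(40242496*(-49487 - 28953))) = 1/((118843175845/40242496)/(-78440)) = 1/((118843175845/40242496)*(-1/78440)) = 1/(-23768635169/631324277248) = -631324277248/23768635169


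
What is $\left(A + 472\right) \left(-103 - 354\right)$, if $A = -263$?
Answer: $-95513$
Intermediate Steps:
$\left(A + 472\right) \left(-103 - 354\right) = \left(-263 + 472\right) \left(-103 - 354\right) = 209 \left(-457\right) = -95513$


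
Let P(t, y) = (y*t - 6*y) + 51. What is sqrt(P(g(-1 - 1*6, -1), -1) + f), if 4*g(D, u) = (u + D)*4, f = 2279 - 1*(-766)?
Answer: sqrt(3110) ≈ 55.767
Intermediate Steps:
f = 3045 (f = 2279 + 766 = 3045)
g(D, u) = D + u (g(D, u) = ((u + D)*4)/4 = ((D + u)*4)/4 = (4*D + 4*u)/4 = D + u)
P(t, y) = 51 - 6*y + t*y (P(t, y) = (t*y - 6*y) + 51 = (-6*y + t*y) + 51 = 51 - 6*y + t*y)
sqrt(P(g(-1 - 1*6, -1), -1) + f) = sqrt((51 - 6*(-1) + ((-1 - 1*6) - 1)*(-1)) + 3045) = sqrt((51 + 6 + ((-1 - 6) - 1)*(-1)) + 3045) = sqrt((51 + 6 + (-7 - 1)*(-1)) + 3045) = sqrt((51 + 6 - 8*(-1)) + 3045) = sqrt((51 + 6 + 8) + 3045) = sqrt(65 + 3045) = sqrt(3110)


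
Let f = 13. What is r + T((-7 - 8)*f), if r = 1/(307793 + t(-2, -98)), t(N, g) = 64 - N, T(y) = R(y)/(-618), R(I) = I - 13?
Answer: 32017645/95128431 ≈ 0.33657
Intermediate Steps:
R(I) = -13 + I
T(y) = 13/618 - y/618 (T(y) = (-13 + y)/(-618) = (-13 + y)*(-1/618) = 13/618 - y/618)
r = 1/307859 (r = 1/(307793 + (64 - 1*(-2))) = 1/(307793 + (64 + 2)) = 1/(307793 + 66) = 1/307859 ≈ 3.2482e-6)
r + T((-7 - 8)*f) = 1/307859 + (13/618 - (-7 - 8)*13/618) = 1/307859 + (13/618 - (-5)*13/206) = 1/307859 + (13/618 - 1/618*(-195)) = 1/307859 + (13/618 + 65/206) = 1/307859 + 104/309 = 32017645/95128431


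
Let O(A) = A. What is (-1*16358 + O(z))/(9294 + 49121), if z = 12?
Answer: -16346/58415 ≈ -0.27983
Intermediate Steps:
(-1*16358 + O(z))/(9294 + 49121) = (-1*16358 + 12)/(9294 + 49121) = (-16358 + 12)/58415 = -16346*1/58415 = -16346/58415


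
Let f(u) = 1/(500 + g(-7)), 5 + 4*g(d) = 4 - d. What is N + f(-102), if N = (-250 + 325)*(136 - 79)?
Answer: 4287827/1003 ≈ 4275.0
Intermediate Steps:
g(d) = -¼ - d/4 (g(d) = -5/4 + (4 - d)/4 = -5/4 + (1 - d/4) = -¼ - d/4)
f(u) = 2/1003 (f(u) = 1/(500 + (-¼ - ¼*(-7))) = 1/(500 + (-¼ + 7/4)) = 1/(500 + 3/2) = 1/(1003/2) = 2/1003)
N = 4275 (N = 75*57 = 4275)
N + f(-102) = 4275 + 2/1003 = 4287827/1003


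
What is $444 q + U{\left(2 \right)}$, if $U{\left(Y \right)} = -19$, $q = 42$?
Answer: $18629$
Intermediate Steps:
$444 q + U{\left(2 \right)} = 444 \cdot 42 - 19 = 18648 - 19 = 18629$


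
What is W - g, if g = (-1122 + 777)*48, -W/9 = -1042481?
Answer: 9398889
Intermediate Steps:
W = 9382329 (W = -9*(-1042481) = 9382329)
g = -16560 (g = -345*48 = -16560)
W - g = 9382329 - 1*(-16560) = 9382329 + 16560 = 9398889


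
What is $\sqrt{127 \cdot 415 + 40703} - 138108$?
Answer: $-138108 + 4 \sqrt{5838} \approx -1.378 \cdot 10^{5}$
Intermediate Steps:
$\sqrt{127 \cdot 415 + 40703} - 138108 = \sqrt{52705 + 40703} - 138108 = \sqrt{93408} - 138108 = 4 \sqrt{5838} - 138108 = -138108 + 4 \sqrt{5838}$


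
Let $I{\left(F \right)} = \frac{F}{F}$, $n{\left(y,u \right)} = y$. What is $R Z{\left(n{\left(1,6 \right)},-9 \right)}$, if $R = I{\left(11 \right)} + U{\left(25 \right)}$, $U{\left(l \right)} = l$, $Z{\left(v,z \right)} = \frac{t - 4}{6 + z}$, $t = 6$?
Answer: $- \frac{52}{3} \approx -17.333$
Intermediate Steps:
$I{\left(F \right)} = 1$
$Z{\left(v,z \right)} = \frac{2}{6 + z}$ ($Z{\left(v,z \right)} = \frac{6 - 4}{6 + z} = \frac{2}{6 + z}$)
$R = 26$ ($R = 1 + 25 = 26$)
$R Z{\left(n{\left(1,6 \right)},-9 \right)} = 26 \frac{2}{6 - 9} = 26 \frac{2}{-3} = 26 \cdot 2 \left(- \frac{1}{3}\right) = 26 \left(- \frac{2}{3}\right) = - \frac{52}{3}$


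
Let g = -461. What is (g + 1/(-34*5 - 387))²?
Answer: 65934941284/310249 ≈ 2.1252e+5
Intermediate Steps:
(g + 1/(-34*5 - 387))² = (-461 + 1/(-34*5 - 387))² = (-461 + 1/(-170 - 387))² = (-461 + 1/(-557))² = (-461 - 1/557)² = (-256778/557)² = 65934941284/310249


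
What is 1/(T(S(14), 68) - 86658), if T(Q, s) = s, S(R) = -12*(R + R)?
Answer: -1/86590 ≈ -1.1549e-5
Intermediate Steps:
S(R) = -24*R
1/(T(S(14), 68) - 86658) = 1/(68 - 86658) = 1/(-86590) = -1/86590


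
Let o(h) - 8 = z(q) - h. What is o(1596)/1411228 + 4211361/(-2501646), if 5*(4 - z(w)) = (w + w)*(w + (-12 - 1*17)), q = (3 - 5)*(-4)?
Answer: -50569600833/30020347630 ≈ -1.6845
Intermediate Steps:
q = 8 (q = -2*(-4) = 8)
z(w) = 4 - 2*w*(-29 + w)/5 (z(w) = 4 - (w + w)*(w + (-12 - 1*17))/5 = 4 - 2*w*(w + (-12 - 17))/5 = 4 - 2*w*(w - 29)/5 = 4 - 2*w*(-29 + w)/5)
o(h) = 396/5 - h (o(h) = 8 + ((4 - ⅖*8² + (58/5)*8) - h) = 8 + ((4 - ⅖*64 + 464/5) - h) = 8 + ((4 - 128/5 + 464/5) - h) = 8 + (356/5 - h) = 396/5 - h)
o(1596)/1411228 + 4211361/(-2501646) = (396/5 - 1*1596)/1411228 + 4211361/(-2501646) = (396/5 - 1596)*(1/1411228) + 4211361*(-1/2501646) = -7584/5*1/1411228 - 200541/119126 = -1896/1764035 - 200541/119126 = -50569600833/30020347630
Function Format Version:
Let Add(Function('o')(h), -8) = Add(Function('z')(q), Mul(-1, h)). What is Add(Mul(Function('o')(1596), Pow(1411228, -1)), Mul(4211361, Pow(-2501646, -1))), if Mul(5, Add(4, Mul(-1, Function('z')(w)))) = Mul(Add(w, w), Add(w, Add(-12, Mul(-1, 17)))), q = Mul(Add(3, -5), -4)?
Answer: Rational(-50569600833, 30020347630) ≈ -1.6845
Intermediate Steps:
q = 8 (q = Mul(-2, -4) = 8)
Function('z')(w) = Add(4, Mul(Rational(-2, 5), w, Add(-29, w))) (Function('z')(w) = Add(4, Mul(Rational(-1, 5), Mul(Add(w, w), Add(w, Add(-12, Mul(-1, 17)))))) = Add(4, Mul(Rational(-1, 5), Mul(Mul(2, w), Add(w, Add(-12, -17))))) = Add(4, Mul(Rational(-1, 5), Mul(Mul(2, w), Add(w, -29)))) = Add(4, Mul(Rational(-1, 5), Mul(Mul(2, w), Add(-29, w)))) = Add(4, Mul(Rational(-1, 5), Mul(2, w, Add(-29, w)))) = Add(4, Mul(Rational(-2, 5), w, Add(-29, w))))
Function('o')(h) = Add(Rational(396, 5), Mul(-1, h)) (Function('o')(h) = Add(8, Add(Add(4, Mul(Rational(-2, 5), Pow(8, 2)), Mul(Rational(58, 5), 8)), Mul(-1, h))) = Add(8, Add(Add(4, Mul(Rational(-2, 5), 64), Rational(464, 5)), Mul(-1, h))) = Add(8, Add(Add(4, Rational(-128, 5), Rational(464, 5)), Mul(-1, h))) = Add(8, Add(Rational(356, 5), Mul(-1, h))) = Add(Rational(396, 5), Mul(-1, h)))
Add(Mul(Function('o')(1596), Pow(1411228, -1)), Mul(4211361, Pow(-2501646, -1))) = Add(Mul(Add(Rational(396, 5), Mul(-1, 1596)), Pow(1411228, -1)), Mul(4211361, Pow(-2501646, -1))) = Add(Mul(Add(Rational(396, 5), -1596), Rational(1, 1411228)), Mul(4211361, Rational(-1, 2501646))) = Add(Mul(Rational(-7584, 5), Rational(1, 1411228)), Rational(-200541, 119126)) = Add(Rational(-1896, 1764035), Rational(-200541, 119126)) = Rational(-50569600833, 30020347630)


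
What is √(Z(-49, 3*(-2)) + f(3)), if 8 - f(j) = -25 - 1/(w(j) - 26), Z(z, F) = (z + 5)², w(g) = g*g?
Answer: 8*√8891/17 ≈ 44.373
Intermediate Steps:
w(g) = g²
Z(z, F) = (5 + z)²
f(j) = 33 + 1/(-26 + j²) (f(j) = 8 - (-25 - 1/(j² - 26)) = 8 - (-25 - 1/(-26 + j²)) = 8 + (25 + 1/(-26 + j²)) = 33 + 1/(-26 + j²))
√(Z(-49, 3*(-2)) + f(3)) = √((5 - 49)² + (-857 + 33*3²)/(-26 + 3²)) = √((-44)² + (-857 + 33*9)/(-26 + 9)) = √(1936 + (-857 + 297)/(-17)) = √(1936 - 1/17*(-560)) = √(1936 + 560/17) = √(33472/17) = 8*√8891/17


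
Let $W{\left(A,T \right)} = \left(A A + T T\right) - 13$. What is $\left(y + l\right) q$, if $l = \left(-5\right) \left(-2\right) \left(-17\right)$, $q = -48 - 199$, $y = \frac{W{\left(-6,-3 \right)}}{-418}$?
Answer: $\frac{462098}{11} \approx 42009.0$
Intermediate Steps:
$W{\left(A,T \right)} = -13 + A^{2} + T^{2}$ ($W{\left(A,T \right)} = \left(A^{2} + T^{2}\right) - 13 = -13 + A^{2} + T^{2}$)
$y = - \frac{16}{209}$ ($y = \frac{-13 + \left(-6\right)^{2} + \left(-3\right)^{2}}{-418} = \left(-13 + 36 + 9\right) \left(- \frac{1}{418}\right) = 32 \left(- \frac{1}{418}\right) = - \frac{16}{209} \approx -0.076555$)
$q = -247$ ($q = -48 - 199 = -247$)
$l = -170$ ($l = 10 \left(-17\right) = -170$)
$\left(y + l\right) q = \left(- \frac{16}{209} - 170\right) \left(-247\right) = \left(- \frac{35546}{209}\right) \left(-247\right) = \frac{462098}{11}$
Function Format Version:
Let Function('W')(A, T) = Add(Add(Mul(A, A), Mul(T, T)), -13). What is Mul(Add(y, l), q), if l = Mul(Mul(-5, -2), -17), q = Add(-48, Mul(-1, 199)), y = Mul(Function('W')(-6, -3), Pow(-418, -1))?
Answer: Rational(462098, 11) ≈ 42009.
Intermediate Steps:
Function('W')(A, T) = Add(-13, Pow(A, 2), Pow(T, 2)) (Function('W')(A, T) = Add(Add(Pow(A, 2), Pow(T, 2)), -13) = Add(-13, Pow(A, 2), Pow(T, 2)))
y = Rational(-16, 209) (y = Mul(Add(-13, Pow(-6, 2), Pow(-3, 2)), Pow(-418, -1)) = Mul(Add(-13, 36, 9), Rational(-1, 418)) = Mul(32, Rational(-1, 418)) = Rational(-16, 209) ≈ -0.076555)
q = -247 (q = Add(-48, -199) = -247)
l = -170 (l = Mul(10, -17) = -170)
Mul(Add(y, l), q) = Mul(Add(Rational(-16, 209), -170), -247) = Mul(Rational(-35546, 209), -247) = Rational(462098, 11)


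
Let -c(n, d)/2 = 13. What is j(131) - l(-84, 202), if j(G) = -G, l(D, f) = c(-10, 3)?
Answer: -105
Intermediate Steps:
c(n, d) = -26 (c(n, d) = -2*13 = -26)
l(D, f) = -26
j(131) - l(-84, 202) = -1*131 - 1*(-26) = -131 + 26 = -105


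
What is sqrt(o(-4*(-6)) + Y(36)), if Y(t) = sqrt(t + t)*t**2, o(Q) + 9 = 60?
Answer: sqrt(51 + 7776*sqrt(2)) ≈ 105.11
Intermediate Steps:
o(Q) = 51 (o(Q) = -9 + 60 = 51)
Y(t) = sqrt(2)*t**(5/2) (Y(t) = sqrt(2*t)*t**2 = (sqrt(2)*sqrt(t))*t**2 = sqrt(2)*t**(5/2))
sqrt(o(-4*(-6)) + Y(36)) = sqrt(51 + sqrt(2)*36**(5/2)) = sqrt(51 + sqrt(2)*7776) = sqrt(51 + 7776*sqrt(2))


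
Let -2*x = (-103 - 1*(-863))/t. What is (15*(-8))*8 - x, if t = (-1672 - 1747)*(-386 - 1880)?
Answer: -3718777730/3873727 ≈ -960.00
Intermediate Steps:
t = 7747454 (t = -3419*(-2266) = 7747454)
x = -190/3873727 (x = -(-103 - 1*(-863))/(2*7747454) = -(-103 + 863)/(2*7747454) = -380/7747454 = -½*380/3873727 = -190/3873727 ≈ -4.9048e-5)
(15*(-8))*8 - x = (15*(-8))*8 - 1*(-190/3873727) = -120*8 + 190/3873727 = -960 + 190/3873727 = -3718777730/3873727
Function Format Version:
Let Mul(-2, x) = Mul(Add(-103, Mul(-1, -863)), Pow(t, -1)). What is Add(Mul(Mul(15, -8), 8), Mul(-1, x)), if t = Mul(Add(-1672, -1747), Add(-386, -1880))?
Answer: Rational(-3718777730, 3873727) ≈ -960.00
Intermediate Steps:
t = 7747454 (t = Mul(-3419, -2266) = 7747454)
x = Rational(-190, 3873727) (x = Mul(Rational(-1, 2), Mul(Add(-103, Mul(-1, -863)), Pow(7747454, -1))) = Mul(Rational(-1, 2), Mul(Add(-103, 863), Rational(1, 7747454))) = Mul(Rational(-1, 2), Mul(760, Rational(1, 7747454))) = Mul(Rational(-1, 2), Rational(380, 3873727)) = Rational(-190, 3873727) ≈ -4.9048e-5)
Add(Mul(Mul(15, -8), 8), Mul(-1, x)) = Add(Mul(Mul(15, -8), 8), Mul(-1, Rational(-190, 3873727))) = Add(Mul(-120, 8), Rational(190, 3873727)) = Add(-960, Rational(190, 3873727)) = Rational(-3718777730, 3873727)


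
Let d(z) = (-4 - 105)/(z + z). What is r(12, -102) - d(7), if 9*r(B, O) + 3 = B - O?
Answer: 845/42 ≈ 20.119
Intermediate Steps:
d(z) = -109/(2*z) (d(z) = -109*1/(2*z) = -109/(2*z))
r(B, O) = -⅓ - O/9 + B/9 (r(B, O) = -⅓ + (B - O)/9 = -⅓ + (-O/9 + B/9) = -⅓ - O/9 + B/9)
r(12, -102) - d(7) = (-⅓ - ⅑*(-102) + (⅑)*12) - (-109)/(2*7) = (-⅓ + 34/3 + 4/3) - (-109)/(2*7) = 37/3 - 1*(-109/14) = 37/3 + 109/14 = 845/42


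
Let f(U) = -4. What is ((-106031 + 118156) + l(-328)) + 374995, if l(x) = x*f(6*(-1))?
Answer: 388432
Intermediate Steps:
l(x) = -4*x (l(x) = x*(-4) = -4*x)
((-106031 + 118156) + l(-328)) + 374995 = ((-106031 + 118156) - 4*(-328)) + 374995 = (12125 + 1312) + 374995 = 13437 + 374995 = 388432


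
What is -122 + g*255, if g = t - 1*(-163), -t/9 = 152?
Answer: -307397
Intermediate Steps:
t = -1368 (t = -9*152 = -1368)
g = -1205 (g = -1368 - 1*(-163) = -1368 + 163 = -1205)
-122 + g*255 = -122 - 1205*255 = -122 - 307275 = -307397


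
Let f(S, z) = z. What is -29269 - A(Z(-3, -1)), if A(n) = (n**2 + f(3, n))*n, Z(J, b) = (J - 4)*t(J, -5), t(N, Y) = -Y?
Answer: 12381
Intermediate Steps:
Z(J, b) = -20 + 5*J (Z(J, b) = (J - 4)*(-1*(-5)) = (-4 + J)*5 = -20 + 5*J)
A(n) = n*(n + n**2) (A(n) = (n**2 + n)*n = (n + n**2)*n = n*(n + n**2))
-29269 - A(Z(-3, -1)) = -29269 - (-20 + 5*(-3))**2*(1 + (-20 + 5*(-3))) = -29269 - (-20 - 15)**2*(1 + (-20 - 15)) = -29269 - (-35)**2*(1 - 35) = -29269 - 1225*(-34) = -29269 - 1*(-41650) = -29269 + 41650 = 12381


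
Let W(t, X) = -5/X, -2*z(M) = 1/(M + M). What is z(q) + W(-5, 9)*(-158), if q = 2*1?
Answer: 6311/72 ≈ 87.653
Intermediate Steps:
q = 2
z(M) = -1/(4*M) (z(M) = -1/(2*(M + M)) = -1/(2*M)/2 = -1/(4*M))
z(q) + W(-5, 9)*(-158) = -¼/2 - 5/9*(-158) = -¼*½ - 5*⅑*(-158) = -⅛ - 5/9*(-158) = -⅛ + 790/9 = 6311/72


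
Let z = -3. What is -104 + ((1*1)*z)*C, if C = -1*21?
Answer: -41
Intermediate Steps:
C = -21
-104 + ((1*1)*z)*C = -104 + ((1*1)*(-3))*(-21) = -104 + (1*(-3))*(-21) = -104 - 3*(-21) = -104 + 63 = -41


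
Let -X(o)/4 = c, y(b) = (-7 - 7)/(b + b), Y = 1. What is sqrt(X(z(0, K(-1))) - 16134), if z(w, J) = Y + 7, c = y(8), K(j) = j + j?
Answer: I*sqrt(64522)/2 ≈ 127.01*I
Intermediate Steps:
K(j) = 2*j
y(b) = -7/b (y(b) = -14*1/(2*b) = -7/b)
c = -7/8 ≈ -0.87500
z(w, J) = 8 (z(w, J) = 1 + 7 = 8)
X(o) = 7/2 (X(o) = -4*(-7/8) = 7/2)
sqrt(X(z(0, K(-1))) - 16134) = sqrt(7/2 - 16134) = sqrt(-32261/2) = I*sqrt(64522)/2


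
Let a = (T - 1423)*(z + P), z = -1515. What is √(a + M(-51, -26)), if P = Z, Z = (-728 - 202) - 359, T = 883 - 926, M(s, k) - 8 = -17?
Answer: √4110655 ≈ 2027.5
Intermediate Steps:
M(s, k) = -9 (M(s, k) = 8 - 17 = -9)
T = -43
Z = -1289 (Z = -930 - 359 = -1289)
P = -1289
a = 4110664 (a = (-43 - 1423)*(-1515 - 1289) = -1466*(-2804) = 4110664)
√(a + M(-51, -26)) = √(4110664 - 9) = √4110655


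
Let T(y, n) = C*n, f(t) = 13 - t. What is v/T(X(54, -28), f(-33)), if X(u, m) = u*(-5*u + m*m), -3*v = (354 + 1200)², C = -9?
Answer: 134162/69 ≈ 1944.4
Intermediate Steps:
v = -804972 (v = -(354 + 1200)²/3 = -⅓*1554² = -⅓*2414916 = -804972)
X(u, m) = u*(m² - 5*u) (X(u, m) = u*(-5*u + m²) = u*(m² - 5*u))
T(y, n) = -9*n
v/T(X(54, -28), f(-33)) = -804972*(-1/(9*(13 - 1*(-33)))) = -804972*(-1/(9*(13 + 33))) = -804972/((-9*46)) = -804972/(-414) = -804972*(-1/414) = 134162/69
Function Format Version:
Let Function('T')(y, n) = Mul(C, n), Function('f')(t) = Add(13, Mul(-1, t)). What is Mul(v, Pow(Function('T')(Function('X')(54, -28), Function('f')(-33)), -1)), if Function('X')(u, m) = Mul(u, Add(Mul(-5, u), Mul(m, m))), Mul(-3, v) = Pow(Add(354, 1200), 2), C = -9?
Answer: Rational(134162, 69) ≈ 1944.4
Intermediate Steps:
v = -804972 (v = Mul(Rational(-1, 3), Pow(Add(354, 1200), 2)) = Mul(Rational(-1, 3), Pow(1554, 2)) = Mul(Rational(-1, 3), 2414916) = -804972)
Function('X')(u, m) = Mul(u, Add(Pow(m, 2), Mul(-5, u))) (Function('X')(u, m) = Mul(u, Add(Mul(-5, u), Pow(m, 2))) = Mul(u, Add(Pow(m, 2), Mul(-5, u))))
Function('T')(y, n) = Mul(-9, n)
Mul(v, Pow(Function('T')(Function('X')(54, -28), Function('f')(-33)), -1)) = Mul(-804972, Pow(Mul(-9, Add(13, Mul(-1, -33))), -1)) = Mul(-804972, Pow(Mul(-9, Add(13, 33)), -1)) = Mul(-804972, Pow(Mul(-9, 46), -1)) = Mul(-804972, Pow(-414, -1)) = Mul(-804972, Rational(-1, 414)) = Rational(134162, 69)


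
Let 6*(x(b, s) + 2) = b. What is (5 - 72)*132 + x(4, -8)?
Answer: -26536/3 ≈ -8845.3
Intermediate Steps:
x(b, s) = -2 + b/6
(5 - 72)*132 + x(4, -8) = (5 - 72)*132 + (-2 + (⅙)*4) = -67*132 + (-2 + ⅔) = -8844 - 4/3 = -26536/3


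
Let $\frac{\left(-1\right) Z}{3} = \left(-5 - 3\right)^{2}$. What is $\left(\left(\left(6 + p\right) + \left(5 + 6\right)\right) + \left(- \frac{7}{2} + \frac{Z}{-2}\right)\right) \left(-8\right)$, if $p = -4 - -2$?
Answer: $-860$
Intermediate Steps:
$Z = -192$ ($Z = - 3 \left(-5 - 3\right)^{2} = - 3 \left(-8\right)^{2} = \left(-3\right) 64 = -192$)
$p = -2$ ($p = -4 + 2 = -2$)
$\left(\left(\left(6 + p\right) + \left(5 + 6\right)\right) + \left(- \frac{7}{2} + \frac{Z}{-2}\right)\right) \left(-8\right) = \left(\left(\left(6 - 2\right) + \left(5 + 6\right)\right) - \left(-96 + \frac{7}{2}\right)\right) \left(-8\right) = \left(\left(4 + 11\right) - - \frac{185}{2}\right) \left(-8\right) = \left(15 + \left(- \frac{7}{2} + 96\right)\right) \left(-8\right) = \left(15 + \frac{185}{2}\right) \left(-8\right) = \frac{215}{2} \left(-8\right) = -860$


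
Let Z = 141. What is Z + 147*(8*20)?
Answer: 23661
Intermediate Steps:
Z + 147*(8*20) = 141 + 147*(8*20) = 141 + 147*160 = 141 + 23520 = 23661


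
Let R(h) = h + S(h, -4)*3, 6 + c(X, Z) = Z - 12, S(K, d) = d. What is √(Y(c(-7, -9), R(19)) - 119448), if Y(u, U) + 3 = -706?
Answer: I*√120157 ≈ 346.64*I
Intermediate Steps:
c(X, Z) = -18 + Z (c(X, Z) = -6 + (Z - 12) = -6 + (-12 + Z) = -18 + Z)
R(h) = -12 + h (R(h) = h - 4*3 = h - 12 = -12 + h)
Y(u, U) = -709 (Y(u, U) = -3 - 706 = -709)
√(Y(c(-7, -9), R(19)) - 119448) = √(-709 - 119448) = √(-120157) = I*√120157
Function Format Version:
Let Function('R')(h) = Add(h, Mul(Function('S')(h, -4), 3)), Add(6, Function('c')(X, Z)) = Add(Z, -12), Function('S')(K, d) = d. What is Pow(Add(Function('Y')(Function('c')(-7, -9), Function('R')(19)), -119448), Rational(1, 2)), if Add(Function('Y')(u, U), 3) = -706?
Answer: Mul(I, Pow(120157, Rational(1, 2))) ≈ Mul(346.64, I)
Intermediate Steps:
Function('c')(X, Z) = Add(-18, Z) (Function('c')(X, Z) = Add(-6, Add(Z, -12)) = Add(-6, Add(-12, Z)) = Add(-18, Z))
Function('R')(h) = Add(-12, h) (Function('R')(h) = Add(h, Mul(-4, 3)) = Add(h, -12) = Add(-12, h))
Function('Y')(u, U) = -709 (Function('Y')(u, U) = Add(-3, -706) = -709)
Pow(Add(Function('Y')(Function('c')(-7, -9), Function('R')(19)), -119448), Rational(1, 2)) = Pow(Add(-709, -119448), Rational(1, 2)) = Pow(-120157, Rational(1, 2)) = Mul(I, Pow(120157, Rational(1, 2)))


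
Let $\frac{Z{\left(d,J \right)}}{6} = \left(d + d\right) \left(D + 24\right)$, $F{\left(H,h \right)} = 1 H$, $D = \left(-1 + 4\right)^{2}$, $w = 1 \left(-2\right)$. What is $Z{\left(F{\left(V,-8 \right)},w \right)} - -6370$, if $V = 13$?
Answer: $11518$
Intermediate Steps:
$w = -2$
$D = 9$ ($D = 3^{2} = 9$)
$F{\left(H,h \right)} = H$
$Z{\left(d,J \right)} = 396 d$ ($Z{\left(d,J \right)} = 6 \left(d + d\right) \left(9 + 24\right) = 6 \cdot 2 d 33 = 6 \cdot 66 d = 396 d$)
$Z{\left(F{\left(V,-8 \right)},w \right)} - -6370 = 396 \cdot 13 - -6370 = 5148 + 6370 = 11518$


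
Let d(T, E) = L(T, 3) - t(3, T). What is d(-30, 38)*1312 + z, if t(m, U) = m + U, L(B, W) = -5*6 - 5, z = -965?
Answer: -11461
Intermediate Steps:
L(B, W) = -35 (L(B, W) = -30 - 5 = -35)
t(m, U) = U + m
d(T, E) = -38 - T (d(T, E) = -35 - (T + 3) = -35 - (3 + T) = -35 + (-3 - T) = -38 - T)
d(-30, 38)*1312 + z = (-38 - 1*(-30))*1312 - 965 = (-38 + 30)*1312 - 965 = -8*1312 - 965 = -10496 - 965 = -11461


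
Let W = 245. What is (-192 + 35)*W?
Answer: -38465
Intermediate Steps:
(-192 + 35)*W = (-192 + 35)*245 = -157*245 = -38465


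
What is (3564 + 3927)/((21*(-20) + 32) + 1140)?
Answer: 7491/752 ≈ 9.9614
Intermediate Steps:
(3564 + 3927)/((21*(-20) + 32) + 1140) = 7491/((-420 + 32) + 1140) = 7491/(-388 + 1140) = 7491/752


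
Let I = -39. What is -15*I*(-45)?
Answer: -26325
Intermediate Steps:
-15*I*(-45) = -15*(-39)*(-45) = 585*(-45) = -26325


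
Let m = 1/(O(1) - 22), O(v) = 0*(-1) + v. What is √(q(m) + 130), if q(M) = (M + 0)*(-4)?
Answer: √57414/21 ≈ 11.410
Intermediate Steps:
O(v) = v (O(v) = 0 + v = v)
m = -1/21 (m = 1/(1 - 22) = 1/(-21) = -1/21 ≈ -0.047619)
q(M) = -4*M (q(M) = M*(-4) = -4*M)
√(q(m) + 130) = √(-4*(-1/21) + 130) = √(4/21 + 130) = √(2734/21) = √57414/21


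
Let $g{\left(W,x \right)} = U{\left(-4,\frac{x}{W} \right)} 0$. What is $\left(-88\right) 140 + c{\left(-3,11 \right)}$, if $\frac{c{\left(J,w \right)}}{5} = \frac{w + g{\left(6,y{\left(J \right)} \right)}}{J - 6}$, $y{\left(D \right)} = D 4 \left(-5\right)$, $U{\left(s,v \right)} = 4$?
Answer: $- \frac{110935}{9} \approx -12326.0$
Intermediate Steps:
$y{\left(D \right)} = - 20 D$ ($y{\left(D \right)} = 4 D \left(-5\right) = - 20 D$)
$g{\left(W,x \right)} = 0$ ($g{\left(W,x \right)} = 4 \cdot 0 = 0$)
$c{\left(J,w \right)} = \frac{5 w}{-6 + J}$ ($c{\left(J,w \right)} = 5 \frac{w + 0}{J - 6} = 5 \frac{w}{-6 + J} = \frac{5 w}{-6 + J}$)
$\left(-88\right) 140 + c{\left(-3,11 \right)} = \left(-88\right) 140 + 5 \cdot 11 \frac{1}{-6 - 3} = -12320 + 5 \cdot 11 \frac{1}{-9} = -12320 + 5 \cdot 11 \left(- \frac{1}{9}\right) = -12320 - \frac{55}{9} = - \frac{110935}{9}$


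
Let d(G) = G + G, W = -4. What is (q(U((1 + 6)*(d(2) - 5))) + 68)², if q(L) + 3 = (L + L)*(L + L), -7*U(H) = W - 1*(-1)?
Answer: 10374841/2401 ≈ 4321.0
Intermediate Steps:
d(G) = 2*G
U(H) = 3/7 (U(H) = -(-4 - 1*(-1))/7 = -(-4 + 1)/7 = -⅐*(-3) = 3/7)
q(L) = -3 + 4*L² (q(L) = -3 + (L + L)*(L + L) = -3 + (2*L)*(2*L) = -3 + 4*L²)
(q(U((1 + 6)*(d(2) - 5))) + 68)² = ((-3 + 4*(3/7)²) + 68)² = ((-3 + 4*(9/49)) + 68)² = ((-3 + 36/49) + 68)² = (-111/49 + 68)² = (3221/49)² = 10374841/2401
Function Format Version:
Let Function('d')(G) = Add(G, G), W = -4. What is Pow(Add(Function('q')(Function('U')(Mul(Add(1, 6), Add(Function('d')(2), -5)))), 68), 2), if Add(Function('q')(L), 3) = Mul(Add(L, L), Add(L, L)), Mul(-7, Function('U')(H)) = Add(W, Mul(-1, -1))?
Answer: Rational(10374841, 2401) ≈ 4321.0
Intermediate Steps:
Function('d')(G) = Mul(2, G)
Function('U')(H) = Rational(3, 7) (Function('U')(H) = Mul(Rational(-1, 7), Add(-4, Mul(-1, -1))) = Mul(Rational(-1, 7), Add(-4, 1)) = Mul(Rational(-1, 7), -3) = Rational(3, 7))
Function('q')(L) = Add(-3, Mul(4, Pow(L, 2))) (Function('q')(L) = Add(-3, Mul(Add(L, L), Add(L, L))) = Add(-3, Mul(Mul(2, L), Mul(2, L))) = Add(-3, Mul(4, Pow(L, 2))))
Pow(Add(Function('q')(Function('U')(Mul(Add(1, 6), Add(Function('d')(2), -5)))), 68), 2) = Pow(Add(Add(-3, Mul(4, Pow(Rational(3, 7), 2))), 68), 2) = Pow(Add(Add(-3, Mul(4, Rational(9, 49))), 68), 2) = Pow(Add(Add(-3, Rational(36, 49)), 68), 2) = Pow(Add(Rational(-111, 49), 68), 2) = Pow(Rational(3221, 49), 2) = Rational(10374841, 2401)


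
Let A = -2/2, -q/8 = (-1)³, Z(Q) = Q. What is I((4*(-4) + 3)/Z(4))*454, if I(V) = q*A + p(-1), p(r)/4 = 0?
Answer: -3632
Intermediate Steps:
p(r) = 0 (p(r) = 4*0 = 0)
q = 8 (q = -8*(-1)³ = -8*(-1) = 8)
A = -1 (A = -2*½ = -1)
I(V) = -8 (I(V) = 8*(-1) + 0 = -8 + 0 = -8)
I((4*(-4) + 3)/Z(4))*454 = -8*454 = -3632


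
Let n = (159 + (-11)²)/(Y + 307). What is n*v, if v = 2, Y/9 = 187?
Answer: 56/199 ≈ 0.28141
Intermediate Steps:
Y = 1683 (Y = 9*187 = 1683)
n = 28/199 (n = (159 + (-11)²)/(1683 + 307) = (159 + 121)/1990 = 280*(1/1990) = 28/199 ≈ 0.14070)
n*v = (28/199)*2 = 56/199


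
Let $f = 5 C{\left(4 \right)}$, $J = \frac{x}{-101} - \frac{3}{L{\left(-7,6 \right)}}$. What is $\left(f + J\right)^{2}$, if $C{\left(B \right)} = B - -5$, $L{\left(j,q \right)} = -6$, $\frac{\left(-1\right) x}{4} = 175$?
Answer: $\frac{112169281}{40804} \approx 2749.0$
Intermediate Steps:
$x = -700$ ($x = \left(-4\right) 175 = -700$)
$C{\left(B \right)} = 5 + B$ ($C{\left(B \right)} = B + 5 = 5 + B$)
$J = \frac{1501}{202}$ ($J = - \frac{700}{-101} - \frac{3}{-6} = \left(-700\right) \left(- \frac{1}{101}\right) - - \frac{1}{2} = \frac{700}{101} + \frac{1}{2} = \frac{1501}{202} \approx 7.4307$)
$f = 45$ ($f = 5 \left(5 + 4\right) = 5 \cdot 9 = 45$)
$\left(f + J\right)^{2} = \left(45 + \frac{1501}{202}\right)^{2} = \left(\frac{10591}{202}\right)^{2} = \frac{112169281}{40804}$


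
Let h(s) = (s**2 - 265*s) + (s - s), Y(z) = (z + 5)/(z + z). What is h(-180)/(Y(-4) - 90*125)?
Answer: -640800/90001 ≈ -7.1199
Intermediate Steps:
Y(z) = (5 + z)/(2*z) (Y(z) = (5 + z)/((2*z)) = (5 + z)*(1/(2*z)) = (5 + z)/(2*z))
h(s) = s**2 - 265*s (h(s) = (s**2 - 265*s) + 0 = s**2 - 265*s)
h(-180)/(Y(-4) - 90*125) = (-180*(-265 - 180))/((1/2)*(5 - 4)/(-4) - 90*125) = (-180*(-445))/((1/2)*(-1/4)*1 - 11250) = 80100/(-1/8 - 11250) = 80100/(-90001/8) = 80100*(-8/90001) = -640800/90001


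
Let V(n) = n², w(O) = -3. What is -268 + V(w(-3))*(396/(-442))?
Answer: -61010/221 ≈ -276.06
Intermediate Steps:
-268 + V(w(-3))*(396/(-442)) = -268 + (-3)²*(396/(-442)) = -268 + 9*(396*(-1/442)) = -268 + 9*(-198/221) = -268 - 1782/221 = -61010/221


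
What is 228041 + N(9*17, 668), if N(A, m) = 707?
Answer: 228748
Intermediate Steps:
228041 + N(9*17, 668) = 228041 + 707 = 228748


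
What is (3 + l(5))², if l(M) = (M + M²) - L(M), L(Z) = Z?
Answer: 784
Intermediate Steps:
l(M) = M² (l(M) = (M + M²) - M = M²)
(3 + l(5))² = (3 + 5²)² = (3 + 25)² = 28² = 784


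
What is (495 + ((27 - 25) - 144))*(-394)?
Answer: -139082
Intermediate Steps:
(495 + ((27 - 25) - 144))*(-394) = (495 + (2 - 144))*(-394) = (495 - 142)*(-394) = 353*(-394) = -139082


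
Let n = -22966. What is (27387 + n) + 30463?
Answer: 34884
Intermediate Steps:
(27387 + n) + 30463 = (27387 - 22966) + 30463 = 4421 + 30463 = 34884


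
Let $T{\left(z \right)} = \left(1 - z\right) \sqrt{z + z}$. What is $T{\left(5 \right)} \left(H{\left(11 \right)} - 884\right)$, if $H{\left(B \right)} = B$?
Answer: $3492 \sqrt{10} \approx 11043.0$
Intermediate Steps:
$T{\left(z \right)} = \sqrt{2} \sqrt{z} \left(1 - z\right)$ ($T{\left(z \right)} = \left(1 - z\right) \sqrt{2 z} = \left(1 - z\right) \sqrt{2} \sqrt{z} = \sqrt{2} \sqrt{z} \left(1 - z\right)$)
$T{\left(5 \right)} \left(H{\left(11 \right)} - 884\right) = \sqrt{2} \sqrt{5} \left(1 - 5\right) \left(11 - 884\right) = \sqrt{2} \sqrt{5} \left(-4\right) \left(-873\right) = - 4 \sqrt{10} \left(-873\right) = 3492 \sqrt{10}$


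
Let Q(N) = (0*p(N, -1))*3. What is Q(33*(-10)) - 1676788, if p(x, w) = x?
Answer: -1676788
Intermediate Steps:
Q(N) = 0 (Q(N) = (0*N)*3 = 0*3 = 0)
Q(33*(-10)) - 1676788 = 0 - 1676788 = -1676788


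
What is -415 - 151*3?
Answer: -868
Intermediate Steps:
-415 - 151*3 = -415 - 1*453 = -415 - 453 = -868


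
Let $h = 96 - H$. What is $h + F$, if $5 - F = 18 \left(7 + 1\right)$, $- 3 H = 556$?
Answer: $\frac{427}{3} \approx 142.33$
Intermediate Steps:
$H = - \frac{556}{3}$ ($H = \left(- \frac{1}{3}\right) 556 = - \frac{556}{3} \approx -185.33$)
$F = -139$ ($F = 5 - 18 \left(7 + 1\right) = 5 - 18 \cdot 8 = 5 - 144 = -139$)
$h = \frac{844}{3}$ ($h = 96 - - \frac{556}{3} = 96 + \frac{556}{3} = \frac{844}{3} \approx 281.33$)
$h + F = \frac{844}{3} - 139 = \frac{427}{3}$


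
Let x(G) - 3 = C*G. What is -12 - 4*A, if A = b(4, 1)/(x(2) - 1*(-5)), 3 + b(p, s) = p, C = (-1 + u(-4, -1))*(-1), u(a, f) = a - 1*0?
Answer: -110/9 ≈ -12.222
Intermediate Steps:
u(a, f) = a (u(a, f) = a + 0 = a)
C = 5 (C = (-1 - 4)*(-1) = -5*(-1) = 5)
b(p, s) = -3 + p
x(G) = 3 + 5*G
A = 1/18 (A = (-3 + 4)/((3 + 5*2) - 1*(-5)) = 1/((3 + 10) + 5) = 1/(13 + 5) = 1/18 ≈ 0.055556)
-12 - 4*A = -12 - 4*1/18 = -12 - 2/9 = -110/9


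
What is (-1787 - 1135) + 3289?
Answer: 367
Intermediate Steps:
(-1787 - 1135) + 3289 = -2922 + 3289 = 367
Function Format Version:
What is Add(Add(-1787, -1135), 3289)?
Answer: 367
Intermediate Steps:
Add(Add(-1787, -1135), 3289) = Add(-2922, 3289) = 367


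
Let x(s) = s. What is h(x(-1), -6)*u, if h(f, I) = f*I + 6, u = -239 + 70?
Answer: -2028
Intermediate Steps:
u = -169
h(f, I) = 6 + I*f (h(f, I) = I*f + 6 = 6 + I*f)
h(x(-1), -6)*u = (6 - 6*(-1))*(-169) = (6 + 6)*(-169) = 12*(-169) = -2028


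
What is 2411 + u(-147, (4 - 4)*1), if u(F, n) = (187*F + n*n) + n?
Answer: -25078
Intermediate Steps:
u(F, n) = n + n**2 + 187*F (u(F, n) = (187*F + n**2) + n = (n**2 + 187*F) + n = n + n**2 + 187*F)
2411 + u(-147, (4 - 4)*1) = 2411 + ((4 - 4)*1 + ((4 - 4)*1)**2 + 187*(-147)) = 2411 + (0*1 + (0*1)**2 - 27489) = 2411 + (0 + 0**2 - 27489) = 2411 + (0 + 0 - 27489) = 2411 - 27489 = -25078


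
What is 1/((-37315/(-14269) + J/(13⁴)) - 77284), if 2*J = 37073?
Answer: -815073818/62989504448245 ≈ -1.2940e-5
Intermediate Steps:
J = 37073/2 (J = (½)*37073 = 37073/2 ≈ 18537.)
1/((-37315/(-14269) + J/(13⁴)) - 77284) = 1/((-37315/(-14269) + 37073/(2*(13⁴))) - 77284) = 1/((-37315*(-1/14269) + (37073/2)/28561) - 77284) = 1/((37315/14269 + (37073/2)*(1/28561)) - 77284) = 1/((37315/14269 + 37073/57122) - 77284) = 1/(2660502067/815073818 - 77284) = 1/(-62989504448245/815073818) = -815073818/62989504448245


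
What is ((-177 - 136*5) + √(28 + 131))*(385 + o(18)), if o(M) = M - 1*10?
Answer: -336801 + 393*√159 ≈ -3.3185e+5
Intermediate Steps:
o(M) = -10 + M (o(M) = M - 10 = -10 + M)
((-177 - 136*5) + √(28 + 131))*(385 + o(18)) = ((-177 - 136*5) + √(28 + 131))*(385 + (-10 + 18)) = ((-177 - 1*680) + √159)*(385 + 8) = ((-177 - 680) + √159)*393 = (-857 + √159)*393 = -336801 + 393*√159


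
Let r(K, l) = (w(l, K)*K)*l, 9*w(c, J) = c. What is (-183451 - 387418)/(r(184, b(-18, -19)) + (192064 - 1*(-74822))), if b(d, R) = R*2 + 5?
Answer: -570869/289150 ≈ -1.9743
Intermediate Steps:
b(d, R) = 5 + 2*R (b(d, R) = 2*R + 5 = 5 + 2*R)
w(c, J) = c/9
r(K, l) = K*l²/9 (r(K, l) = ((l/9)*K)*l = (K*l/9)*l = K*l²/9)
(-183451 - 387418)/(r(184, b(-18, -19)) + (192064 - 1*(-74822))) = (-183451 - 387418)/((⅑)*184*(5 + 2*(-19))² + (192064 - 1*(-74822))) = -570869/((⅑)*184*(5 - 38)² + (192064 + 74822)) = -570869/((⅑)*184*(-33)² + 266886) = -570869/((⅑)*184*1089 + 266886) = -570869/(22264 + 266886) = -570869/289150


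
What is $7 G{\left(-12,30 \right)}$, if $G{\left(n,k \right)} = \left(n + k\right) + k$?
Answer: $336$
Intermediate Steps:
$G{\left(n,k \right)} = n + 2 k$ ($G{\left(n,k \right)} = \left(k + n\right) + k = n + 2 k$)
$7 G{\left(-12,30 \right)} = 7 \left(-12 + 2 \cdot 30\right) = 7 \left(-12 + 60\right) = 7 \cdot 48 = 336$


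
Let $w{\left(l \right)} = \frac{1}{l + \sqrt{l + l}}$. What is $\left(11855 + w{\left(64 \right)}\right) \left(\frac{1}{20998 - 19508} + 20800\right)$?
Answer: $\frac{22779461647011}{92380} - \frac{30992001 \sqrt{2}}{739040} \approx 2.4658 \cdot 10^{8}$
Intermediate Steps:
$w{\left(l \right)} = \frac{1}{l + \sqrt{2} \sqrt{l}}$ ($w{\left(l \right)} = \frac{1}{l + \sqrt{2 l}} = \frac{1}{l + \sqrt{2} \sqrt{l}}$)
$\left(11855 + w{\left(64 \right)}\right) \left(\frac{1}{20998 - 19508} + 20800\right) = \left(11855 + \frac{1}{64 + \sqrt{2} \sqrt{64}}\right) \left(\frac{1}{20998 - 19508} + 20800\right) = \left(11855 + \frac{1}{64 + \sqrt{2} \cdot 8}\right) \left(\frac{1}{1490} + 20800\right) = \left(11855 + \frac{1}{64 + 8 \sqrt{2}}\right) \left(\frac{1}{1490} + 20800\right) = \left(11855 + \frac{1}{64 + 8 \sqrt{2}}\right) \frac{30992001}{1490} = \frac{73482034371}{298} + \frac{30992001}{1490 \left(64 + 8 \sqrt{2}\right)}$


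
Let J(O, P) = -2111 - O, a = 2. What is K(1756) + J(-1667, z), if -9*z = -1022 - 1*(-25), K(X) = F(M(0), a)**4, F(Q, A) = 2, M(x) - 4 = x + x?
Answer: -428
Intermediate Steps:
M(x) = 4 + 2*x (M(x) = 4 + (x + x) = 4 + 2*x)
K(X) = 16 (K(X) = 2**4 = 16)
z = 997/9 (z = -(-1022 - 1*(-25))/9 = -(-1022 + 25)/9 = -1/9*(-997) = 997/9 ≈ 110.78)
K(1756) + J(-1667, z) = 16 + (-2111 - 1*(-1667)) = 16 + (-2111 + 1667) = 16 - 444 = -428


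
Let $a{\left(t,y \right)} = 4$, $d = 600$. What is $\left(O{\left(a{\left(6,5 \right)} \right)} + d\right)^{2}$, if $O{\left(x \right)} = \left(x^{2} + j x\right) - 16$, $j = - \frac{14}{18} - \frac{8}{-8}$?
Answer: $\frac{29246464}{81} \approx 3.6107 \cdot 10^{5}$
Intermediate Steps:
$j = \frac{2}{9}$ ($j = \left(-14\right) \frac{1}{18} - -1 = - \frac{7}{9} + 1 = \frac{2}{9} \approx 0.22222$)
$O{\left(x \right)} = -16 + x^{2} + \frac{2 x}{9}$ ($O{\left(x \right)} = \left(x^{2} + \frac{2 x}{9}\right) - 16 = -16 + x^{2} + \frac{2 x}{9}$)
$\left(O{\left(a{\left(6,5 \right)} \right)} + d\right)^{2} = \left(\left(-16 + 4^{2} + \frac{2}{9} \cdot 4\right) + 600\right)^{2} = \left(\left(-16 + 16 + \frac{8}{9}\right) + 600\right)^{2} = \left(\frac{8}{9} + 600\right)^{2} = \left(\frac{5408}{9}\right)^{2} = \frac{29246464}{81}$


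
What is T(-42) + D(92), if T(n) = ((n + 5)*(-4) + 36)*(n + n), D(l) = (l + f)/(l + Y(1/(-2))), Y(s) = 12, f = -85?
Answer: -1607417/104 ≈ -15456.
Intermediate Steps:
D(l) = (-85 + l)/(12 + l) (D(l) = (l - 85)/(l + 12) = (-85 + l)/(12 + l))
T(n) = 2*n*(16 - 4*n) (T(n) = ((5 + n)*(-4) + 36)*(2*n) = ((-20 - 4*n) + 36)*(2*n) = (16 - 4*n)*(2*n) = 2*n*(16 - 4*n))
T(-42) + D(92) = 8*(-42)*(4 - 1*(-42)) + (-85 + 92)/(12 + 92) = 8*(-42)*(4 + 42) + 7/104 = 8*(-42)*46 + (1/104)*7 = -15456 + 7/104 = -1607417/104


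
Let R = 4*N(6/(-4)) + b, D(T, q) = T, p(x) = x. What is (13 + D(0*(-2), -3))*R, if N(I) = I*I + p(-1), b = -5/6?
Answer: 325/6 ≈ 54.167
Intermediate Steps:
b = -⅚ (b = -5*⅙ = -⅚ ≈ -0.83333)
N(I) = -1 + I² (N(I) = I*I - 1 = I² - 1 = -1 + I²)
R = 25/6 (R = 4*(-1 + (6/(-4))²) - ⅚ = 4*(-1 + (6*(-¼))²) - ⅚ = 4*(-1 + (-3/2)²) - ⅚ = 4*(-1 + 9/4) - ⅚ = 4*(5/4) - ⅚ = 5 - ⅚ = 25/6 ≈ 4.1667)
(13 + D(0*(-2), -3))*R = (13 + 0*(-2))*(25/6) = (13 + 0)*(25/6) = 13*(25/6) = 325/6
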